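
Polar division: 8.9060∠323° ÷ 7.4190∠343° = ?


r = 8.9060 / 7.4190 = 1.2004
theta = 323° - 343° = -20° = 340° (mod 360)

1.2004 cis(340°)


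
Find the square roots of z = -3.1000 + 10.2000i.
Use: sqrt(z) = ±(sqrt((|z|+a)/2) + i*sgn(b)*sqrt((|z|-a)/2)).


|z| = sqrt(9.61+104.04) = 10.6607
sqrt((|z|+a)/2) = sqrt((10.6607+(-3.1))/2) = sqrt(3.7803) = 1.9443
sqrt((|z|-a)/2) = sqrt((10.6607-(-3.1))/2) = sqrt(6.8803) = 2.6230

±(1.9443 + 2.6230i) i.e. 1.9443 + 2.6230i and -1.9443 - 2.6230i


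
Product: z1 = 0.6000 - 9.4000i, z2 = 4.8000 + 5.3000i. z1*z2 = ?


Real = 0.6*4.8 - (-9.4)*5.3 = 2.88 - (-49.82) = 52.7
Imag = 0.6*5.3 + 4.8*(-9.4) = 3.18 - (45.12) = -41.94

52.7000 - 41.9400i


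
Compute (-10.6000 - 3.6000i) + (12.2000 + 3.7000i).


Real: -10.6 + 12.2 = 1.6
Imag: -3.6 + 3.7 = 0.1

1.6000 + 0.1000i


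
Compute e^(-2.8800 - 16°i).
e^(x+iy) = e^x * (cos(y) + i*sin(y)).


e^-2.8800 = 0.05613
cos(-16°) = 0.9613
sin(-16°) = -0.2756
Real = 0.05613*0.9613 = 0.0540
Imag = 0.05613*(-0.2756) = -0.0155

0.0540 - 0.0155i


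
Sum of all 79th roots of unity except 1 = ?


With w = e^(2*pi*i/79), all 79 of the 79th roots of unity w^0 = 1, w, ..., w^(78) sum to 0: 1 + w + ... + w^(78) = (1 - w^79)/(1 - w) = 0 since w^79 = 1, w ≠ 1.
Removing the root 1: w + w^2 + ... + w^(78) = 0 - 1 = -1

Sum = -1


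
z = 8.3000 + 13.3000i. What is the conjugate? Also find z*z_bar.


z_bar = 8.3000 - 13.3000i
z*z_bar = 8.3^2 + 13.3^2 = 68.89 + 176.89 = 245.78

z_bar = 8.3000 - 13.3000i, z*z_bar = 245.78


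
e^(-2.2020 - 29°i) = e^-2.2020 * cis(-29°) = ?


e^-2.2020 = 0.1106
cos(-29°) = 0.8746
sin(-29°) = -0.4848
Real = 0.1106*0.8746 = 0.0967
Imag = 0.1106*(-0.4848) = -0.0536

0.0967 - 0.0536i


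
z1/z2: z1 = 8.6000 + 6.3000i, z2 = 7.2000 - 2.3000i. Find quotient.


Conjugate of z2 = 7.2000 + 2.3000i
Numerator: (8.6000 + 6.3000i)(7.2000 + 2.3000i) = 47.4300 + 65.1400i
Denominator: 7.2^2 + (-2.3)^2 = 57.13
Result = (47.4300 + 65.1400i)/57.13

0.8302 + 1.1402i


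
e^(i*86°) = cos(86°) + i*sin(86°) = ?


cos(86°) = 0.0698
sin(86°) = 0.9976

e^(i*86°) = 0.0698 + 0.9976i


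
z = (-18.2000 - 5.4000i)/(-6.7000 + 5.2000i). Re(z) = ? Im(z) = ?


Multiply by conjugate: (-18.2000 - 5.4000i)(-6.7000 - 5.2000i) / ((-6.7)^2 + 5.2^2)
Numerator real = -18.2*(-6.7) - (5.4)*5.2 = 93.86
Numerator imag = -5.4*(-6.7) - (-18.2)*5.2 = 130.82
Denominator = 71.93
Re(z) = 93.86/71.93 = 1.3049
Im(z) = 130.82/71.93 = 1.8187

Re(z) = 1.3049, Im(z) = 1.8187


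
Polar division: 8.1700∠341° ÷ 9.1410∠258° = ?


r = 8.1700 / 9.1410 = 0.8938
theta = 341° - 258° = 83° = 83° (mod 360)

0.8938 cis(83°)


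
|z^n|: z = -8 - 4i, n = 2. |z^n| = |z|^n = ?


|z| = sqrt(64+16) = sqrt(80) = 8.9443
|z^2| = |z|^2 = (sqrt(80))^2 = 80

|z^2| = 80


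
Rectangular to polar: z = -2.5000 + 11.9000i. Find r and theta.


r = sqrt(6.25+141.61) = sqrt(147.86) = 12.1598
theta = atan2(11.9, -2.5) = 101.8644 degrees

r = 12.1598, theta = 101.8644 degrees


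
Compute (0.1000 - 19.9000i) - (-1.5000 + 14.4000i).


Real: 0.1 + 1.5 = 1.6
Imag: -19.9 - 14.4 = -34.3

1.6000 - 34.3000i


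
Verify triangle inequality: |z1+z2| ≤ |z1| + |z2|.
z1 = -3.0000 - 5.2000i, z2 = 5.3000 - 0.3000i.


|z1| = sqrt((-3)^2 + (-5.2)^2) = sqrt(36.04) = 6.0033
|z2| = sqrt(5.3^2 + (-0.3)^2) = sqrt(28.18) = 5.3085
z1+z2 = 2.3000 - 5.5000i
|z1+z2| = sqrt(35.54) = 5.9615
|z1|+|z2| = 6.0033 + 5.3085 = 11.3118

|z1+z2| = 5.9615 ≤ |z1|+|z2| = 11.3118 (verified)


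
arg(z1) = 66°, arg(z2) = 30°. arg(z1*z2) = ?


arg(z1*z2) = 66° + 30° = 96°
Normalized to (-180°, 180°]: 96°

96°


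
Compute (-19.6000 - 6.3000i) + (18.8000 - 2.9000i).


Real: -19.6 + 18.8 = -0.8
Imag: -6.3 - 2.9 = -9.2

-0.8000 - 9.2000i


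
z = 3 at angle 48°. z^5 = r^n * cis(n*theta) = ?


r^5 = 3^5 = 243
n*theta = 5*48° = 240° = 240° (mod 360)
a = 243*cos(240°) = -121.5000
b = 243*sin(240°) = -210.4442

243 cis(240°) = -121.5000 - 210.4442i


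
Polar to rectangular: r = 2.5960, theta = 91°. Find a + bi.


a = 2.5960*cos(91°) = 2.5960*(-0.01745) = -0.0453
b = 2.5960*sin(91°) = 2.5960*0.99985 = 2.5956

-0.0453 + 2.5956i


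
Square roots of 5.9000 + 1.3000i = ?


|z| = sqrt(34.81+1.69) = 6.0415
sqrt((|z|+a)/2) = sqrt((6.0415+5.9)/2) = sqrt(5.9708) = 2.4435
sqrt((|z|-a)/2) = sqrt((6.0415-5.9)/2) = sqrt(0.0708) = 0.2660

±(2.4435 + 0.2660i) i.e. 2.4435 + 0.2660i and -2.4435 - 0.2660i


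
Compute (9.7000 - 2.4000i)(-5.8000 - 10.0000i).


Real = 9.7*(-5.8) - (-2.4)*(-10) = -56.26 - 24 = -80.26
Imag = 9.7*(-10) - (5.8)*(-2.4) = -97 + 13.92 = -83.08

-80.2600 - 83.0800i


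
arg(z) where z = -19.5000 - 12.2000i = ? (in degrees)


Re = -19.5, Im = -12.2
arg = atan2(-12.2, -19.5) = -147.9682 degrees

arg(z) = -147.9682 degrees


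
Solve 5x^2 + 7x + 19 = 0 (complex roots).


disc = 7^2 - 4*5*19 = 49 - 380 = -331
sqrt(|disc|) = sqrt(331) = 18.1934
Real part = -7/(2*5) = -0.7000
Imag part = 18.1934/(2*5) = 1.8193

-0.7000 ± 1.8193i


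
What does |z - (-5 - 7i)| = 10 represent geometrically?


|z - z0| = r is a circle with center z0 and radius r.
Center = (-5, -7), radius = 10

Circle with center (-5, -7) and radius 10


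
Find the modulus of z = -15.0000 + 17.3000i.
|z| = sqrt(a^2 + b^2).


|z| = sqrt((-15)^2 + 17.3^2) = sqrt(225 + 299.29) = sqrt(524.29) = 22.8974

|z| = 22.8974


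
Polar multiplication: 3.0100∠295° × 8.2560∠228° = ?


r = 3.0100 * 8.2560 = 24.8506
theta = 295° + 228° = 523° = 163° (mod 360)

24.8506 cis(163°)


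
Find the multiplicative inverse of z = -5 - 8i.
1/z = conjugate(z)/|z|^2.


|z|^2 = 25+64 = 89
1/z = (-5 + 8i)/89

1/z = -0.0562 + 0.0899i


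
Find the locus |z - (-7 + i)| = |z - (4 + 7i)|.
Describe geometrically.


Equal distances means the locus is the perpendicular bisector of z1 and z2.
Midpoint = ((-7+4)/2, (1+7)/2) = (-1.5000, 4.0000)

Perpendicular bisector through (-1.5000, 4.0000)


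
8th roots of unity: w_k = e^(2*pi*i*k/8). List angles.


The 8th roots of unity are cis(360k/8°) for k=0..7
Angle step = 360/8 = 45°
Primitive root: cis(45°)
Primitive root = 0.7071 + 0.7071i

8 roots at angles: 0°, 45°, 90°, 135°, 180°, 225°, 270°, 315°


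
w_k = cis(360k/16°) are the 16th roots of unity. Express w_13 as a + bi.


Angle = 360*13/16 = 292.5°
a = cos(292.5°) = 0.3827
b = sin(292.5°) = -0.9239

0.3827 - 0.9239i


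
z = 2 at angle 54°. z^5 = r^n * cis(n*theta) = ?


r^5 = 2^5 = 32
n*theta = 5*54° = 270° = 270° (mod 360)
a = 32*cos(270°) = 0
b = 32*sin(270°) = -32.0000

32 cis(270°) = 0 - 32.0000i


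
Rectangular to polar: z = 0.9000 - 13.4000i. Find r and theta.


r = sqrt(0.81+179.56) = sqrt(180.37) = 13.4302
theta = atan2(-13.4, 0.9) = -86.1575 degrees

r = 13.4302, theta = -86.1575 degrees


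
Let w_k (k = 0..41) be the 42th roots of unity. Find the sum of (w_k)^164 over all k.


The roots are w_k = w^k with w = e^(2*pi*i/42), and (w^k)^164 = (w^164)^k.
So S = 1 + u + u^2 + ... + u^(41) with u = w^164.
164 = 3*42 + 38, so 164 is not a multiple of 42: u = (w^42)^3 * w^38 = w^38 ≠ 1 (w is a primitive 42th root), while u^42 = (w^42)^164 = 1.
Geometric series: S = (1 - u^42)/(1 - u) = (1 - 1)/(1 - u) = 0

S = 0


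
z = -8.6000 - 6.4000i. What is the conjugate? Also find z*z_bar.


z_bar = -8.6000 + 6.4000i
z*z_bar = (-8.6)^2 + (-6.4)^2 = 73.96 + 40.96 = 114.92

z_bar = -8.6000 + 6.4000i, z*z_bar = 114.92


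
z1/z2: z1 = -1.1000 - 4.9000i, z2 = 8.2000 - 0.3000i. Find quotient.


Conjugate of z2 = 8.2000 + 0.3000i
Numerator: (-1.1000 - 4.9000i)(8.2000 + 0.3000i) = -7.5500 - 40.5100i
Denominator: 8.2^2 + (-0.3)^2 = 67.33
Result = (-7.5500 - 40.5100i)/67.33

-0.1121 - 0.6017i


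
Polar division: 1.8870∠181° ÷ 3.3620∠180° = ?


r = 1.8870 / 3.3620 = 0.5613
theta = 181° - 180° = 1° = 1° (mod 360)

0.5613 cis(1°)


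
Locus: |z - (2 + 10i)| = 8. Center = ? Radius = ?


|z - z0| = r is a circle with center z0 and radius r.
Center = (2, 10), radius = 8

Circle with center (2, 10) and radius 8


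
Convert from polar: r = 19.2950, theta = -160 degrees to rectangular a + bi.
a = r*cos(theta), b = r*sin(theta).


a = 19.2950*cos(-160°) = 19.2950*(-0.939693) = -18.1314
b = 19.2950*sin(-160°) = 19.2950*(-0.34202) = -6.5993

-18.1314 - 6.5993i


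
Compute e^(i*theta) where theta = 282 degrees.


cos(282°) = 0.2079
sin(282°) = -0.9781

e^(i*282°) = 0.2079 - 0.9781i


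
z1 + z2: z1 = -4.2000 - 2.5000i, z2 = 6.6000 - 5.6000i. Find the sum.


Real: -4.2 + 6.6 = 2.4
Imag: -2.5 - 5.6 = -8.1

2.4000 - 8.1000i


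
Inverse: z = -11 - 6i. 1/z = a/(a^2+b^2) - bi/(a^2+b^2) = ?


|z|^2 = 121+36 = 157
1/z = (-11 + 6i)/157

1/z = -0.0701 + 0.0382i


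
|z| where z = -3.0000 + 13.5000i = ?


|z| = sqrt((-3)^2 + 13.5^2) = sqrt(9 + 182.25) = sqrt(191.25) = 13.8293

|z| = 13.8293


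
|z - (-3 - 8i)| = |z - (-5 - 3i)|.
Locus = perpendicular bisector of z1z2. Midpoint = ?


Equal distances means the locus is the perpendicular bisector of z1 and z2.
Midpoint = ((-3+(-5))/2, (-8+(-3))/2) = (-4.0000, -5.5000)

Perpendicular bisector through (-4.0000, -5.5000)


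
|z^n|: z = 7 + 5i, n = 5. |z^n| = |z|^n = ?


|z| = sqrt(49+25) = sqrt(74) = 8.6023
|z^5| = |z|^5 = (sqrt(74))^5 = 74^2 * sqrt(74) = 5476*sqrt(74)

|z^5| = 5476*sqrt(74) ≈ 47106.3332


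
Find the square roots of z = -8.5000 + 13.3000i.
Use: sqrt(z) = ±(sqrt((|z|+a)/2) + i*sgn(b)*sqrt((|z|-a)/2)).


|z| = sqrt(72.25+176.89) = 15.7842
sqrt((|z|+a)/2) = sqrt((15.7842+(-8.5))/2) = sqrt(3.6421) = 1.9084
sqrt((|z|-a)/2) = sqrt((15.7842-(-8.5))/2) = sqrt(12.1421) = 3.4845

±(1.9084 + 3.4845i) i.e. 1.9084 + 3.4845i and -1.9084 - 3.4845i


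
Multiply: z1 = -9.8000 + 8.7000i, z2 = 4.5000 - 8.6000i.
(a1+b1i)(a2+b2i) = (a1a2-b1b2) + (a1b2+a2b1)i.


Real = -9.8*4.5 - 8.7*(-8.6) = -44.1 - (-74.82) = 30.72
Imag = -9.8*(-8.6) + 4.5*8.7 = 84.28 + 39.15 = 123.43

30.7200 + 123.4300i


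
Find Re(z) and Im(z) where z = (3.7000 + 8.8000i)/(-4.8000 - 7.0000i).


Multiply by conjugate: (3.7000 + 8.8000i)(-4.8000 + 7.0000i) / ((-4.8)^2 + (-7)^2)
Numerator real = 3.7*(-4.8) + 8.8*(-7) = -79.36
Numerator imag = 8.8*(-4.8) - 3.7*(-7) = -16.34
Denominator = 72.04
Re(z) = -79.36/72.04 = -1.1016
Im(z) = -16.34/72.04 = -0.2268

Re(z) = -1.1016, Im(z) = -0.2268


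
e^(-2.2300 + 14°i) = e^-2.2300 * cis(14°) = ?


e^-2.2300 = 0.1075
cos(14°) = 0.9703
sin(14°) = 0.2419
Real = 0.1075*0.9703 = 0.1043
Imag = 0.1075*0.2419 = 0.0260

0.1043 + 0.0260i


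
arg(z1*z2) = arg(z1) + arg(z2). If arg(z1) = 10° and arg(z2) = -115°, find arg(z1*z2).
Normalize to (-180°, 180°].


arg(z1*z2) = 10° - 115° = -105°
Normalized to (-180°, 180°]: -105°

-105°


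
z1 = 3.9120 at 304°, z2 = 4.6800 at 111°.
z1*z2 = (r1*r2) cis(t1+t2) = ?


r = 3.9120 * 4.6800 = 18.3082
theta = 304° + 111° = 415° = 55° (mod 360)

18.3082 cis(55°)


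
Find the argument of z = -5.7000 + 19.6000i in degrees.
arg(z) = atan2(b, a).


Re = -5.7, Im = 19.6
arg = atan2(19.6, -5.7) = 106.2153 degrees

arg(z) = 106.2153 degrees


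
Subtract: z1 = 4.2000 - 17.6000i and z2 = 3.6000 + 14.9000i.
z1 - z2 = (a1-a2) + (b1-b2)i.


Real: 4.2 - 3.6 = 0.6
Imag: -17.6 - 14.9 = -32.5

0.6000 - 32.5000i


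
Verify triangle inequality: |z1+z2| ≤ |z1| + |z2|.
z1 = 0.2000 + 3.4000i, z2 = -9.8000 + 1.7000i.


|z1| = sqrt(0.2^2 + 3.4^2) = sqrt(11.6) = 3.4059
|z2| = sqrt((-9.8)^2 + 1.7^2) = sqrt(98.93) = 9.9464
z1+z2 = -9.6000 + 5.1000i
|z1+z2| = sqrt(118.17) = 10.8706
|z1|+|z2| = 3.4059 + 9.9464 = 13.3523

|z1+z2| = 10.8706 ≤ |z1|+|z2| = 13.3523 (verified)


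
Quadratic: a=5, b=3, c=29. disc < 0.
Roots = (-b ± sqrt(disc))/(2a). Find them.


disc = 3^2 - 4*5*29 = 9 - 580 = -571
sqrt(|disc|) = sqrt(571) = 23.8956
Real part = -3/(2*5) = -0.3000
Imag part = 23.8956/(2*5) = 2.3896

-0.3000 ± 2.3896i


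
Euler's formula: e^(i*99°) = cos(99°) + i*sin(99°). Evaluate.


cos(99°) = -0.1564
sin(99°) = 0.9877

e^(i*99°) = -0.1564 + 0.9877i


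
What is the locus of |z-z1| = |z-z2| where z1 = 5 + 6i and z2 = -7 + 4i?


Equal distances means the locus is the perpendicular bisector of z1 and z2.
Midpoint = ((5+(-7))/2, (6+4)/2) = (-1.0000, 5.0000)

Perpendicular bisector through (-1.0000, 5.0000)


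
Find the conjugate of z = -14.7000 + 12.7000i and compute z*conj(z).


z_bar = -14.7000 - 12.7000i
z*z_bar = (-14.7)^2 + 12.7^2 = 216.09 + 161.29 = 377.38

z_bar = -14.7000 - 12.7000i, z*z_bar = 377.38


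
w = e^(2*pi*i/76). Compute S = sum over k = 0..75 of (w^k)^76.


The roots are w_k = w^k with w = e^(2*pi*i/76), and (w^k)^76 = (w^76)^k.
So S = 1 + u + u^2 + ... + u^(75) with u = w^76.
76 = 1*76 + 0, so 76 is a multiple of 76 and u = (w^76)^1 = 1.
Every one of the 76 terms equals 1: S = 76

S = 76


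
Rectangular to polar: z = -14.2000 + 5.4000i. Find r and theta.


r = sqrt(201.64+29.16) = sqrt(230.8) = 15.1921
theta = atan2(5.4, -14.2) = 159.1791 degrees

r = 15.1921, theta = 159.1791 degrees


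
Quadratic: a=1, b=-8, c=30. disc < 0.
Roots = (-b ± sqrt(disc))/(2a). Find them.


disc = (-8)^2 - 4*1*30 = 64 - 120 = -56
sqrt(|disc|) = sqrt(56) = 7.4833
Real part = 8/(2*1) = 4.0000
Imag part = 7.4833/(2*1) = 3.7417

4.0000 ± 3.7417i


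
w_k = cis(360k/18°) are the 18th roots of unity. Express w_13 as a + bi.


Angle = 360*13/18 = 260°
a = cos(260°) = -0.1736
b = sin(260°) = -0.9848

-0.1736 - 0.9848i


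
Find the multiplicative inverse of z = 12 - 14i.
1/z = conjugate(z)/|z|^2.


|z|^2 = 144+196 = 340
1/z = (12 + 14i)/340

1/z = 0.0353 + 0.0412i


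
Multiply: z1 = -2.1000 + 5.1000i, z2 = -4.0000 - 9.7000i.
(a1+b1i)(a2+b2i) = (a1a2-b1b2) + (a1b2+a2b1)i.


Real = -2.1*(-4) - 5.1*(-9.7) = 8.4 - (-49.47) = 57.87
Imag = -2.1*(-9.7) - (4)*5.1 = 20.37 - (20.4) = -0.03

57.8700 - 0.0300i


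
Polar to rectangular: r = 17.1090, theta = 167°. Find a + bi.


a = 17.1090*cos(167°) = 17.1090*(-0.97437) = -16.6705
b = 17.1090*sin(167°) = 17.1090*0.22495 = 3.8487

-16.6705 + 3.8487i


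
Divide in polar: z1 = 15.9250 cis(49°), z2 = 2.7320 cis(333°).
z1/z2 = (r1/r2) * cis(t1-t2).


r = 15.9250 / 2.7320 = 5.8291
theta = 49° - 333° = -284° = 76° (mod 360)

5.8291 cis(76°)


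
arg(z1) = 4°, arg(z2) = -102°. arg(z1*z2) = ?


arg(z1*z2) = 4° - 102° = -98°
Normalized to (-180°, 180°]: -98°

-98°


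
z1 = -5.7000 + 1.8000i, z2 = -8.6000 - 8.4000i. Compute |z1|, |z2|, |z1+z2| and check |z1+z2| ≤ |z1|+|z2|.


|z1| = sqrt((-5.7)^2 + 1.8^2) = sqrt(35.73) = 5.9775
|z2| = sqrt((-8.6)^2 + (-8.4)^2) = sqrt(144.52) = 12.0216
z1+z2 = -14.3000 - 6.6000i
|z1+z2| = sqrt(248.05) = 15.7496
|z1|+|z2| = 5.9775 + 12.0216 = 17.9991

|z1+z2| = 15.7496 ≤ |z1|+|z2| = 17.9991 (verified)


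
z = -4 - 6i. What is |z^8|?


|z| = sqrt(16+36) = sqrt(52) = 7.2111
|z^8| = |z|^8 = (sqrt(52))^8 = 52^4 = 7311616

|z^8| = 7311616


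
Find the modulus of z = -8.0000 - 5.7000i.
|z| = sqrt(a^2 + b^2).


|z| = sqrt((-8)^2 + (-5.7)^2) = sqrt(64 + 32.49) = sqrt(96.49) = 9.8229

|z| = 9.8229


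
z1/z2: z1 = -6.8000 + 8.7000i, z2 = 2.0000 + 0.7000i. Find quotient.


Conjugate of z2 = 2.0000 - 0.7000i
Numerator: (-6.8000 + 8.7000i)(2.0000 - 0.7000i) = -7.5100 + 22.1600i
Denominator: 2^2 + 0.7^2 = 4.49
Result = (-7.5100 + 22.1600i)/4.49

-1.6726 + 4.9354i


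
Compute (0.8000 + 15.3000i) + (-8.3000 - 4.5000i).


Real: 0.8 - 8.3 = -7.5
Imag: 15.3 - 4.5 = 10.8

-7.5000 + 10.8000i


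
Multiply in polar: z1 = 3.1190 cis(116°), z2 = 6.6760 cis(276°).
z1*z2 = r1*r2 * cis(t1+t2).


r = 3.1190 * 6.6760 = 20.8224
theta = 116° + 276° = 392° = 32° (mod 360)

20.8224 cis(32°)


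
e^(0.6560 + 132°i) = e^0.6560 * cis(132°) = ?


e^0.6560 = 1.9271
cos(132°) = -0.66913
sin(132°) = 0.74314
Real = 1.9271*(-0.66913) = -1.2895
Imag = 1.9271*0.74314 = 1.4321

-1.2895 + 1.4321i


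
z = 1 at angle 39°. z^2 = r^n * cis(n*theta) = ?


r^2 = 1^2 = 1
n*theta = 2*39° = 78° = 78° (mod 360)
a = 1*cos(78°) = 0.2079
b = 1*sin(78°) = 0.9781

1 cis(78°) = 0.2079 + 0.9781i


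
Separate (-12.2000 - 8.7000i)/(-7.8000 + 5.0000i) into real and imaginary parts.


Multiply by conjugate: (-12.2000 - 8.7000i)(-7.8000 - 5.0000i) / ((-7.8)^2 + 5^2)
Numerator real = -12.2*(-7.8) - (8.7)*5 = 51.66
Numerator imag = -8.7*(-7.8) - (-12.2)*5 = 128.86
Denominator = 85.84
Re(z) = 51.66/85.84 = 0.6018
Im(z) = 128.86/85.84 = 1.5012

Re(z) = 0.6018, Im(z) = 1.5012


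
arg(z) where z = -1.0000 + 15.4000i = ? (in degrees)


Re = -1, Im = 15.4
arg = atan2(15.4, -1) = 93.7153 degrees

arg(z) = 93.7153 degrees


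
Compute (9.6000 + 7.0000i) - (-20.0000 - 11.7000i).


Real: 9.6 + 20 = 29.6
Imag: 7 + 11.7 = 18.7

29.6000 + 18.7000i


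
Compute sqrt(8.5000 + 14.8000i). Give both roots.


|z| = sqrt(72.25+219.04) = 17.0672
sqrt((|z|+a)/2) = sqrt((17.0672+8.5)/2) = sqrt(12.7836) = 3.5754
sqrt((|z|-a)/2) = sqrt((17.0672-8.5)/2) = sqrt(4.2836) = 2.0697

±(3.5754 + 2.0697i) i.e. 3.5754 + 2.0697i and -3.5754 - 2.0697i


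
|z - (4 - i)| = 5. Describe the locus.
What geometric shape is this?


|z - z0| = r is a circle with center z0 and radius r.
Center = (4, -1), radius = 5

Circle with center (4, -1) and radius 5


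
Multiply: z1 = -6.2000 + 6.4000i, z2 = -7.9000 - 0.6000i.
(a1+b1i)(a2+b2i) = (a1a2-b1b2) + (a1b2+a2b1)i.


Real = -6.2*(-7.9) - 6.4*(-0.6) = 48.98 - (-3.84) = 52.82
Imag = -6.2*(-0.6) - (7.9)*6.4 = 3.72 - (50.56) = -46.84

52.8200 - 46.8400i


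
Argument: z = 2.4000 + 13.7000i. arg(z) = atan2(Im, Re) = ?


Re = 2.4, Im = 13.7
arg = atan2(13.7, 2.4) = 80.0636 degrees

arg(z) = 80.0636 degrees


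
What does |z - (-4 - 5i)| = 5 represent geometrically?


|z - z0| = r is a circle with center z0 and radius r.
Center = (-4, -5), radius = 5

Circle with center (-4, -5) and radius 5


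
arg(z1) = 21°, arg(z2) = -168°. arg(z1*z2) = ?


arg(z1*z2) = 21° - 168° = -147°
Normalized to (-180°, 180°]: -147°

-147°


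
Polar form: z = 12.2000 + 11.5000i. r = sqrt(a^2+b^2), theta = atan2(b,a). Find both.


r = sqrt(148.84+132.25) = sqrt(281.09) = 16.7657
theta = atan2(11.5, 12.2) = 43.3082 degrees

r = 16.7657, theta = 43.3082 degrees


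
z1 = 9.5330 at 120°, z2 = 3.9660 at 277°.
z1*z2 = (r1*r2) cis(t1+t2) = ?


r = 9.5330 * 3.9660 = 37.8079
theta = 120° + 277° = 397° = 37° (mod 360)

37.8079 cis(37°)


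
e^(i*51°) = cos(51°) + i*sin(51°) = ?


cos(51°) = 0.6293
sin(51°) = 0.7771

e^(i*51°) = 0.6293 + 0.7771i


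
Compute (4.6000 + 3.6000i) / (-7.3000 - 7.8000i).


Conjugate of z2 = -7.3000 + 7.8000i
Numerator: (4.6000 + 3.6000i)(-7.3000 + 7.8000i) = -61.6600 + 9.6000i
Denominator: (-7.3)^2 + (-7.8)^2 = 114.13
Result = (-61.6600 + 9.6000i)/114.13

-0.5403 + 0.0841i


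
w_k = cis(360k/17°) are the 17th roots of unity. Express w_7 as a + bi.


Angle = 360*7/17 = 148.2353°
a = cos(148.2353°) = -0.8502
b = sin(148.2353°) = 0.5264

-0.8502 + 0.5264i


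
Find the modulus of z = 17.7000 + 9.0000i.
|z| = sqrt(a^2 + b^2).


|z| = sqrt(17.7^2 + 9^2) = sqrt(313.29 + 81) = sqrt(394.29) = 19.8567

|z| = 19.8567


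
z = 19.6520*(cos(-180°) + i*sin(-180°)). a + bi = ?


a = 19.6520*cos(-180°) = 19.6520*(-1) = -19.6520
b = 19.6520*sin(-180°) = 19.6520*0 = 0

-19.6520 + 0i


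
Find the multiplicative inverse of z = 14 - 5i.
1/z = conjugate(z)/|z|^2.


|z|^2 = 196+25 = 221
1/z = (14 + 5i)/221

1/z = 0.0633 + 0.0226i


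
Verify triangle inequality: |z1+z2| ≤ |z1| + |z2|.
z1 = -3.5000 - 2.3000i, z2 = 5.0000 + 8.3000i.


|z1| = sqrt((-3.5)^2 + (-2.3)^2) = sqrt(17.54) = 4.1881
|z2| = sqrt(5^2 + 8.3^2) = sqrt(93.89) = 9.6897
z1+z2 = 1.5000 + 6.0000i
|z1+z2| = sqrt(38.25) = 6.1847
|z1|+|z2| = 4.1881 + 9.6897 = 13.8778

|z1+z2| = 6.1847 ≤ |z1|+|z2| = 13.8778 (verified)


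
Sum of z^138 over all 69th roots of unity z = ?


The roots are w_k = w^k with w = e^(2*pi*i/69), and (w^k)^138 = (w^138)^k.
So S = 1 + u + u^2 + ... + u^(68) with u = w^138.
138 = 2*69 + 0, so 138 is a multiple of 69 and u = (w^69)^2 = 1.
Every one of the 69 terms equals 1: S = 69

S = 69


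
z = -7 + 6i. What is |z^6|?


|z| = sqrt(49+36) = sqrt(85) = 9.2195
|z^6| = |z|^6 = (sqrt(85))^6 = 85^3 = 614125

|z^6| = 614125


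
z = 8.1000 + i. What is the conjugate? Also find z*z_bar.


z_bar = 8.1000 - i
z*z_bar = 8.1^2 + 1^2 = 65.61 + 1 = 66.61

z_bar = 8.1000 - i, z*z_bar = 66.61


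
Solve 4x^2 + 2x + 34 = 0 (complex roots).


disc = 2^2 - 4*4*34 = 4 - 544 = -540
sqrt(|disc|) = sqrt(540) = 23.2379
Real part = -2/(2*4) = -0.2500
Imag part = 23.2379/(2*4) = 2.9047

-0.2500 ± 2.9047i


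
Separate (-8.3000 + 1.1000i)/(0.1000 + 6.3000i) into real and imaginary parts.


Multiply by conjugate: (-8.3000 + 1.1000i)(0.1000 - 6.3000i) / (0.1^2 + 6.3^2)
Numerator real = -8.3*0.1 + 1.1*6.3 = 6.1
Numerator imag = 1.1*0.1 - (-8.3)*6.3 = 52.4
Denominator = 39.7
Re(z) = 6.1/39.7 = 0.1537
Im(z) = 52.4/39.7 = 1.3199

Re(z) = 0.1537, Im(z) = 1.3199


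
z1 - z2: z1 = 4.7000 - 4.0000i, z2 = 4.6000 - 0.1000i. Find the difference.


Real: 4.7 - 4.6 = 0.1
Imag: -4 + 0.1 = -3.9

0.1000 - 3.9000i


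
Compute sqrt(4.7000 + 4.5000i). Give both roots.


|z| = sqrt(22.09+20.25) = 6.5069
sqrt((|z|+a)/2) = sqrt((6.5069+4.7)/2) = sqrt(5.6035) = 2.3672
sqrt((|z|-a)/2) = sqrt((6.5069-4.7)/2) = sqrt(0.9035) = 0.9505

±(2.3672 + 0.9505i) i.e. 2.3672 + 0.9505i and -2.3672 - 0.9505i


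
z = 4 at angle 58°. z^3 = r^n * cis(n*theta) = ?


r^3 = 4^3 = 64
n*theta = 3*58° = 174° = 174° (mod 360)
a = 64*cos(174°) = -63.6494
b = 64*sin(174°) = 6.6898

64 cis(174°) = -63.6494 + 6.6898i


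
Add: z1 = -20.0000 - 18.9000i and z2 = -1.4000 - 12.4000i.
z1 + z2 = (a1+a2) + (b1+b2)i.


Real: -20 - 1.4 = -21.4
Imag: -18.9 - 12.4 = -31.3

-21.4000 - 31.3000i


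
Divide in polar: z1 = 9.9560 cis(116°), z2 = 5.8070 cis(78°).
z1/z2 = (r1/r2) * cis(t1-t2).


r = 9.9560 / 5.8070 = 1.7145
theta = 116° - 78° = 38° = 38° (mod 360)

1.7145 cis(38°)


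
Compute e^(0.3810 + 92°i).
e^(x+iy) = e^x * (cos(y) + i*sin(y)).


e^0.3810 = 1.46375
cos(92°) = -0.0349
sin(92°) = 0.9994
Real = 1.46375*(-0.0349) = -0.0511
Imag = 1.46375*0.9994 = 1.4629

-0.0511 + 1.4629i


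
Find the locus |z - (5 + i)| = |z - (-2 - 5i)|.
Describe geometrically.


Equal distances means the locus is the perpendicular bisector of z1 and z2.
Midpoint = ((5+(-2))/2, (1+(-5))/2) = (1.5000, -2.0000)

Perpendicular bisector through (1.5000, -2.0000)


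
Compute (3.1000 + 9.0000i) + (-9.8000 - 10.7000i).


Real: 3.1 - 9.8 = -6.7
Imag: 9 - 10.7 = -1.7

-6.7000 - 1.7000i


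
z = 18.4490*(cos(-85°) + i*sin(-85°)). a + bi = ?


a = 18.4490*cos(-85°) = 18.4490*0.087156 = 1.6079
b = 18.4490*sin(-85°) = 18.4490*(-0.996195) = -18.3788

1.6079 - 18.3788i


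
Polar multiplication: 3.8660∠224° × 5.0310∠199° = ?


r = 3.8660 * 5.0310 = 19.4498
theta = 224° + 199° = 423° = 63° (mod 360)

19.4498 cis(63°)


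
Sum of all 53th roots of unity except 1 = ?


With w = e^(2*pi*i/53), all 53 of the 53th roots of unity w^0 = 1, w, ..., w^(52) sum to 0: 1 + w + ... + w^(52) = (1 - w^53)/(1 - w) = 0 since w^53 = 1, w ≠ 1.
Removing the root 1: w + w^2 + ... + w^(52) = 0 - 1 = -1

Sum = -1


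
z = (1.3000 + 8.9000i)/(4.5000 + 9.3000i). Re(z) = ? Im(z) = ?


Multiply by conjugate: (1.3000 + 8.9000i)(4.5000 - 9.3000i) / (4.5^2 + 9.3^2)
Numerator real = 1.3*4.5 + 8.9*9.3 = 88.62
Numerator imag = 8.9*4.5 - 1.3*9.3 = 27.96
Denominator = 106.74
Re(z) = 88.62/106.74 = 0.8302
Im(z) = 27.96/106.74 = 0.2619

Re(z) = 0.8302, Im(z) = 0.2619


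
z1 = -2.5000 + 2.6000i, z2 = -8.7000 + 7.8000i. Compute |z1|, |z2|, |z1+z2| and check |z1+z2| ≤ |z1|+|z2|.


|z1| = sqrt((-2.5)^2 + 2.6^2) = sqrt(13.01) = 3.6069
|z2| = sqrt((-8.7)^2 + 7.8^2) = sqrt(136.53) = 11.6846
z1+z2 = -11.2000 + 10.4000i
|z1+z2| = sqrt(233.6) = 15.2840
|z1|+|z2| = 3.6069 + 11.6846 = 15.2915

|z1+z2| = 15.2840 ≤ |z1|+|z2| = 15.2915 (verified)


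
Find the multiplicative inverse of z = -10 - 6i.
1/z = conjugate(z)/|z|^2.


|z|^2 = 100+36 = 136
1/z = (-10 + 6i)/136

1/z = -0.0735 + 0.0441i


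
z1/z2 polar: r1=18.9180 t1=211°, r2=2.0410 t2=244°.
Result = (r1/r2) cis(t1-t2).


r = 18.9180 / 2.0410 = 9.2690
theta = 211° - 244° = -33° = 327° (mod 360)

9.2690 cis(327°)


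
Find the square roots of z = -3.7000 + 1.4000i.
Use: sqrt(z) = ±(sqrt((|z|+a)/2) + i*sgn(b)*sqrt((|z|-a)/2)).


|z| = sqrt(13.69+1.96) = 3.9560
sqrt((|z|+a)/2) = sqrt((3.9560+(-3.7))/2) = sqrt(0.1280) = 0.3578
sqrt((|z|-a)/2) = sqrt((3.9560-(-3.7))/2) = sqrt(3.8280) = 1.9565

±(0.3578 + 1.9565i) i.e. 0.3578 + 1.9565i and -0.3578 - 1.9565i


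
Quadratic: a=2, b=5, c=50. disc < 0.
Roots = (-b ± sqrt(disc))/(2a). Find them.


disc = 5^2 - 4*2*50 = 25 - 400 = -375
sqrt(|disc|) = sqrt(375) = 19.3649
Real part = -5/(2*2) = -1.2500
Imag part = 19.3649/(2*2) = 4.8412

-1.2500 ± 4.8412i


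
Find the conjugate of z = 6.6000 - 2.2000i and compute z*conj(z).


z_bar = 6.6000 + 2.2000i
z*z_bar = 6.6^2 + (-2.2)^2 = 43.56 + 4.84 = 48.4

z_bar = 6.6000 + 2.2000i, z*z_bar = 48.4


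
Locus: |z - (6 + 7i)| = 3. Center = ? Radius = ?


|z - z0| = r is a circle with center z0 and radius r.
Center = (6, 7), radius = 3

Circle with center (6, 7) and radius 3


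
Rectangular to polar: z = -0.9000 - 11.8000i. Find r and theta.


r = sqrt(0.81+139.24) = sqrt(140.05) = 11.8343
theta = atan2(-11.8, -0.9) = -94.3616 degrees

r = 11.8343, theta = -94.3616 degrees


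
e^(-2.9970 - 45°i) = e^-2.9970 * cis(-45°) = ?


e^-2.9970 = 0.0499
cos(-45°) = 0.7071
sin(-45°) = -0.7071
Real = 0.0499*0.7071 = 0.0353
Imag = 0.0499*(-0.7071) = -0.0353

0.0353 - 0.0353i


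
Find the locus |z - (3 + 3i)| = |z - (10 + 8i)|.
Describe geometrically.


Equal distances means the locus is the perpendicular bisector of z1 and z2.
Midpoint = ((3+10)/2, (3+8)/2) = (6.5000, 5.5000)

Perpendicular bisector through (6.5000, 5.5000)


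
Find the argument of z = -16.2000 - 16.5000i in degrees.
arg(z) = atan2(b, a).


Re = -16.2, Im = -16.5
arg = atan2(-16.5, -16.2) = -134.4744 degrees

arg(z) = -134.4744 degrees


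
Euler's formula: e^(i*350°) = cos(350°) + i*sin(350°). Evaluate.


cos(350°) = 0.9848
sin(350°) = -0.1736

e^(i*350°) = 0.9848 - 0.1736i


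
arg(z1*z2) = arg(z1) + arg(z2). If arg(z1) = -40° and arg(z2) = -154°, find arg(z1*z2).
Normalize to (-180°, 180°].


arg(z1*z2) = -40° - 154° = -194°
Normalized to (-180°, 180°]: 166°

166°


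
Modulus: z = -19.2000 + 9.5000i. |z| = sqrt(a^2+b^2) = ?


|z| = sqrt((-19.2)^2 + 9.5^2) = sqrt(368.64 + 90.25) = sqrt(458.89) = 21.4217

|z| = 21.4217


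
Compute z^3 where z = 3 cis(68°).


r^3 = 3^3 = 27
n*theta = 3*68° = 204° = 204° (mod 360)
a = 27*cos(204°) = -24.6657
b = 27*sin(204°) = -10.9819

27 cis(204°) = -24.6657 - 10.9819i


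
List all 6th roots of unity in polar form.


The 6th roots of unity are cis(360k/6°) for k=0..5
Angle step = 360/6 = 60°
Primitive root: cis(60°)
Primitive root = 0.5000 + 0.8660i

6 roots at angles: 0°, 60°, 120°, 180°, 240°, 300°


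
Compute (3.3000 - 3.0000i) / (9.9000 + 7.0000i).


Conjugate of z2 = 9.9000 - 7.0000i
Numerator: (3.3000 - 3.0000i)(9.9000 - 7.0000i) = 11.6700 - 52.8000i
Denominator: 9.9^2 + 7^2 = 147.01
Result = (11.6700 - 52.8000i)/147.01

0.0794 - 0.3592i


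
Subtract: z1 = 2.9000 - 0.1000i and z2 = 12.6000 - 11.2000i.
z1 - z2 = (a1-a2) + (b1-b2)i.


Real: 2.9 - 12.6 = -9.7
Imag: -0.1 + 11.2 = 11.1

-9.7000 + 11.1000i


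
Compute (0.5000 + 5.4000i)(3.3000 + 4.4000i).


Real = 0.5*3.3 - 5.4*4.4 = 1.65 - 23.76 = -22.11
Imag = 0.5*4.4 + 3.3*5.4 = 2.2 + 17.82 = 20.02

-22.1100 + 20.0200i


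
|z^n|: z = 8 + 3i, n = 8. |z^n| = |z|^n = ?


|z| = sqrt(64+9) = sqrt(73) = 8.5440
|z^8| = |z|^8 = (sqrt(73))^8 = 73^4 = 28398241

|z^8| = 28398241


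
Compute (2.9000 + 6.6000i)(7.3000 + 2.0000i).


Real = 2.9*7.3 - 6.6*2 = 21.17 - 13.2 = 7.97
Imag = 2.9*2 + 7.3*6.6 = 5.8 + 48.18 = 53.98

7.9700 + 53.9800i


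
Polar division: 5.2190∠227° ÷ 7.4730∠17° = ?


r = 5.2190 / 7.4730 = 0.6984
theta = 227° - 17° = 210° = 210° (mod 360)

0.6984 cis(210°)


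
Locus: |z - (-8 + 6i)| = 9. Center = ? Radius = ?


|z - z0| = r is a circle with center z0 and radius r.
Center = (-8, 6), radius = 9

Circle with center (-8, 6) and radius 9


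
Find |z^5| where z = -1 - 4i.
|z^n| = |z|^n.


|z| = sqrt(1+16) = sqrt(17) = 4.1231
|z^5| = |z|^5 = (sqrt(17))^5 = 17^2 * sqrt(17) = 289*sqrt(17)

|z^5| = 289*sqrt(17) ≈ 1191.5775


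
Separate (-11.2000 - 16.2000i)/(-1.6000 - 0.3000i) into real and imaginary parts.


Multiply by conjugate: (-11.2000 - 16.2000i)(-1.6000 + 0.3000i) / ((-1.6)^2 + (-0.3)^2)
Numerator real = -11.2*(-1.6) - (16.2)*(-0.3) = 22.78
Numerator imag = -16.2*(-1.6) - (-11.2)*(-0.3) = 22.56
Denominator = 2.65
Re(z) = 22.78/2.65 = 8.5962
Im(z) = 22.56/2.65 = 8.5132

Re(z) = 8.5962, Im(z) = 8.5132


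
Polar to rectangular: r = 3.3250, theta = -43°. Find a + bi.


a = 3.3250*cos(-43°) = 3.3250*0.731354 = 2.4318
b = 3.3250*sin(-43°) = 3.3250*(-0.681998) = -2.2676

2.4318 - 2.2676i


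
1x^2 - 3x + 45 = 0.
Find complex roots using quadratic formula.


disc = (-3)^2 - 4*1*45 = 9 - 180 = -171
sqrt(|disc|) = sqrt(171) = 13.0767
Real part = 3/(2*1) = 1.5000
Imag part = 13.0767/(2*1) = 6.5383

1.5000 ± 6.5383i


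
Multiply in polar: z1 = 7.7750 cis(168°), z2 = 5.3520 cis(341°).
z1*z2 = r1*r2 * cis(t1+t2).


r = 7.7750 * 5.3520 = 41.6118
theta = 168° + 341° = 509° = 149° (mod 360)

41.6118 cis(149°)


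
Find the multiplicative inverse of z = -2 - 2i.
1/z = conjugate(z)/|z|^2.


|z|^2 = 4+4 = 8
1/z = (-2 + 2i)/8

1/z = -0.2500 + 0.2500i


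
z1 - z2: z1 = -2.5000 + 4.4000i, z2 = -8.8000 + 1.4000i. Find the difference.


Real: -2.5 + 8.8 = 6.3
Imag: 4.4 - 1.4 = 3

6.3000 + 3.0000i


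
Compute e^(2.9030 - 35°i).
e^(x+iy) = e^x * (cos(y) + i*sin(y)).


e^2.9030 = 18.2287
cos(-35°) = 0.819152
sin(-35°) = -0.57358
Real = 18.2287*0.819152 = 14.9321
Imag = 18.2287*(-0.57358) = -10.4556

14.9321 - 10.4556i


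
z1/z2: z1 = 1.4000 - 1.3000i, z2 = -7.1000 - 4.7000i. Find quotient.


Conjugate of z2 = -7.1000 + 4.7000i
Numerator: (1.4000 - 1.3000i)(-7.1000 + 4.7000i) = -3.8300 + 15.8100i
Denominator: (-7.1)^2 + (-4.7)^2 = 72.5
Result = (-3.8300 + 15.8100i)/72.5

-0.0528 + 0.2181i


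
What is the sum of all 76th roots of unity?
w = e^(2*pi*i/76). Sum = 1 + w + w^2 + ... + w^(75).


The sum of all 76th roots of unity is 0.
Geometric series: (1 - w^76)/(1 - w) = (1-1)/(1-w) = 0 since w^76 = 1, w ≠ 1.
Alternatively: coefficient of z^75 in z^76 - 1 is 0.

0


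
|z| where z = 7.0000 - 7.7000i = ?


|z| = sqrt(7^2 + (-7.7)^2) = sqrt(49 + 59.29) = sqrt(108.29) = 10.4062

|z| = 10.4062


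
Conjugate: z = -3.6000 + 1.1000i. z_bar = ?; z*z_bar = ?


z_bar = -3.6000 - 1.1000i
z*z_bar = (-3.6)^2 + 1.1^2 = 12.96 + 1.21 = 14.17

z_bar = -3.6000 - 1.1000i, z*z_bar = 14.17


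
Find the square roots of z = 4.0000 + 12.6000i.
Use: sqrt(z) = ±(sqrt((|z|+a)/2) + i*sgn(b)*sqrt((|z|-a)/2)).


|z| = sqrt(16+158.76) = 13.2197
sqrt((|z|+a)/2) = sqrt((13.2197+4)/2) = sqrt(8.6098) = 2.9343
sqrt((|z|-a)/2) = sqrt((13.2197-4)/2) = sqrt(4.6098) = 2.1471

±(2.9343 + 2.1471i) i.e. 2.9343 + 2.1471i and -2.9343 - 2.1471i


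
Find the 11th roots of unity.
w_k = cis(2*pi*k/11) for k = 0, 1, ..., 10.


The 11th roots of unity are cis(360k/11°) for k=0..10
Angle step = 360/11 = 32.7273°
Primitive root: cis(32.7273°)
Primitive root = 0.8413 + 0.5406i

11 roots at angles: 0°, 32.7273°, 65.4545°, 98.1818°, 130.9091°, 163.6364°, 196.3636°, 229.0909°, 261.8182°, 294.5455°, 327.2727°


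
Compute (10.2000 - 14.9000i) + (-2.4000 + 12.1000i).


Real: 10.2 - 2.4 = 7.8
Imag: -14.9 + 12.1 = -2.8

7.8000 - 2.8000i


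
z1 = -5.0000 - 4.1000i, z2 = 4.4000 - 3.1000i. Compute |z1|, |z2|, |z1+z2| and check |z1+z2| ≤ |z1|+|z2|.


|z1| = sqrt((-5)^2 + (-4.1)^2) = sqrt(41.81) = 6.4661
|z2| = sqrt(4.4^2 + (-3.1)^2) = sqrt(28.97) = 5.3824
z1+z2 = -0.6000 - 7.2000i
|z1+z2| = sqrt(52.2) = 7.2250
|z1|+|z2| = 6.4661 + 5.3824 = 11.8485

|z1+z2| = 7.2250 ≤ |z1|+|z2| = 11.8485 (verified)


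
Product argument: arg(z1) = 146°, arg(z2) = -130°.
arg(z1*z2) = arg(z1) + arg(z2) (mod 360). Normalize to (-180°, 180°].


arg(z1*z2) = 146° - 130° = 16°
Normalized to (-180°, 180°]: 16°

16°


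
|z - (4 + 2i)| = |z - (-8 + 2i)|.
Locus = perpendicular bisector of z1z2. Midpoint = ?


Equal distances means the locus is the perpendicular bisector of z1 and z2.
Midpoint = ((4+(-8))/2, (2+2)/2) = (-2.0000, 2.0000)

Perpendicular bisector through (-2.0000, 2.0000)


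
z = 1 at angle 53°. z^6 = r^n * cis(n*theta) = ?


r^6 = 1^6 = 1
n*theta = 6*53° = 318° = 318° (mod 360)
a = 1*cos(318°) = 0.7431
b = 1*sin(318°) = -0.6691

1 cis(318°) = 0.7431 - 0.6691i


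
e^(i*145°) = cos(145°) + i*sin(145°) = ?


cos(145°) = -0.8192
sin(145°) = 0.5736

e^(i*145°) = -0.8192 + 0.5736i


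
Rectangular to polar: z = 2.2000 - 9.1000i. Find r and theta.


r = sqrt(4.84+82.81) = sqrt(87.65) = 9.3622
theta = atan2(-9.1, 2.2) = -76.4091 degrees

r = 9.3622, theta = -76.4091 degrees


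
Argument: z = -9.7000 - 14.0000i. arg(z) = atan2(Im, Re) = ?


Re = -9.7, Im = -14
arg = atan2(-14, -9.7) = -124.7164 degrees

arg(z) = -124.7164 degrees


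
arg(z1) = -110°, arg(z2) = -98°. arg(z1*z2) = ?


arg(z1*z2) = -110° - 98° = -208°
Normalized to (-180°, 180°]: 152°

152°


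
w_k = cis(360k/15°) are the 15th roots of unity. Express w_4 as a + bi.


Angle = 360*4/15 = 96°
a = cos(96°) = -0.1045
b = sin(96°) = 0.9945

-0.1045 + 0.9945i


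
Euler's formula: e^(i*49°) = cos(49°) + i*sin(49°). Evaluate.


cos(49°) = 0.6561
sin(49°) = 0.7547

e^(i*49°) = 0.6561 + 0.7547i


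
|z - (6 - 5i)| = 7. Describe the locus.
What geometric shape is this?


|z - z0| = r is a circle with center z0 and radius r.
Center = (6, -5), radius = 7

Circle with center (6, -5) and radius 7


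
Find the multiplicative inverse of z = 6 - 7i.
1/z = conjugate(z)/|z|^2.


|z|^2 = 36+49 = 85
1/z = (6 + 7i)/85

1/z = 0.0706 + 0.0824i


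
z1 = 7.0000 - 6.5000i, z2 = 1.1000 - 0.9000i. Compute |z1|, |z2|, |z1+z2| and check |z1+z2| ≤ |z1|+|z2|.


|z1| = sqrt(7^2 + (-6.5)^2) = sqrt(91.25) = 9.5525
|z2| = sqrt(1.1^2 + (-0.9)^2) = sqrt(2.02) = 1.4213
z1+z2 = 8.1000 - 7.4000i
|z1+z2| = sqrt(120.37) = 10.9713
|z1|+|z2| = 9.5525 + 1.4213 = 10.9738

|z1+z2| = 10.9713 ≤ |z1|+|z2| = 10.9738 (verified)


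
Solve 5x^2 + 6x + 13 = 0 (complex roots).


disc = 6^2 - 4*5*13 = 36 - 260 = -224
sqrt(|disc|) = sqrt(224) = 14.9666
Real part = -6/(2*5) = -0.6000
Imag part = 14.9666/(2*5) = 1.4967

-0.6000 ± 1.4967i


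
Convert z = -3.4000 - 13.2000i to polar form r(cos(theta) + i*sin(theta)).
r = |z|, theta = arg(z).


r = sqrt(11.56+174.24) = sqrt(185.8) = 13.6308
theta = atan2(-13.2, -3.4) = -104.4440 degrees

r = 13.6308, theta = -104.4440 degrees


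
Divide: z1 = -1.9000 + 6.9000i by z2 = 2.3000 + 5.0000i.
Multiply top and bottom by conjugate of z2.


Conjugate of z2 = 2.3000 - 5.0000i
Numerator: (-1.9000 + 6.9000i)(2.3000 - 5.0000i) = 30.1300 + 25.3700i
Denominator: 2.3^2 + 5^2 = 30.29
Result = (30.1300 + 25.3700i)/30.29

0.9947 + 0.8376i


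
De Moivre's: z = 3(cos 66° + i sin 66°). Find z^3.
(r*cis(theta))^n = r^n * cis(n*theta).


r^3 = 3^3 = 27
n*theta = 3*66° = 198° = 198° (mod 360)
a = 27*cos(198°) = -25.6785
b = 27*sin(198°) = -8.3435

27 cis(198°) = -25.6785 - 8.3435i


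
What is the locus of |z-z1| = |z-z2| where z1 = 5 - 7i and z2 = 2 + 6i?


Equal distances means the locus is the perpendicular bisector of z1 and z2.
Midpoint = ((5+2)/2, (-7+6)/2) = (3.5000, -0.5000)

Perpendicular bisector through (3.5000, -0.5000)


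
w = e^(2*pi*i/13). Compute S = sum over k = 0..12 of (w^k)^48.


The roots are w_k = w^k with w = e^(2*pi*i/13), and (w^k)^48 = (w^48)^k.
So S = 1 + u + u^2 + ... + u^(12) with u = w^48.
48 = 3*13 + 9, so 48 is not a multiple of 13: u = (w^13)^3 * w^9 = w^9 ≠ 1 (w is a primitive 13th root), while u^13 = (w^13)^48 = 1.
Geometric series: S = (1 - u^13)/(1 - u) = (1 - 1)/(1 - u) = 0

S = 0


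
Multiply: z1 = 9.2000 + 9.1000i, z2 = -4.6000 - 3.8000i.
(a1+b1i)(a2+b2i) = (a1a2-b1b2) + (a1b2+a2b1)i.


Real = 9.2*(-4.6) - 9.1*(-3.8) = -42.32 - (-34.58) = -7.74
Imag = 9.2*(-3.8) - (4.6)*9.1 = -34.96 - (41.86) = -76.82

-7.7400 - 76.8200i


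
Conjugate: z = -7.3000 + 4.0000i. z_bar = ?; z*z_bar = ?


z_bar = -7.3000 - 4.0000i
z*z_bar = (-7.3)^2 + 4^2 = 53.29 + 16 = 69.29

z_bar = -7.3000 - 4.0000i, z*z_bar = 69.29


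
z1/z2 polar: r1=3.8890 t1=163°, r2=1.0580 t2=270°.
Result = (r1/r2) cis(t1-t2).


r = 3.8890 / 1.0580 = 3.6758
theta = 163° - 270° = -107° = 253° (mod 360)

3.6758 cis(253°)


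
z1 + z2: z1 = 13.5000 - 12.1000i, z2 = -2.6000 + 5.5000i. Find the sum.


Real: 13.5 - 2.6 = 10.9
Imag: -12.1 + 5.5 = -6.6

10.9000 - 6.6000i


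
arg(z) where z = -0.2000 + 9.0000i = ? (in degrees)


Re = -0.2, Im = 9
arg = atan2(9, -0.2) = 91.2730 degrees

arg(z) = 91.2730 degrees


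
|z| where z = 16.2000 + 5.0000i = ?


|z| = sqrt(16.2^2 + 5^2) = sqrt(262.44 + 25) = sqrt(287.44) = 16.9541

|z| = 16.9541


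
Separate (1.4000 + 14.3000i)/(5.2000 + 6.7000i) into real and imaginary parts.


Multiply by conjugate: (1.4000 + 14.3000i)(5.2000 - 6.7000i) / (5.2^2 + 6.7^2)
Numerator real = 1.4*5.2 + 14.3*6.7 = 103.09
Numerator imag = 14.3*5.2 - 1.4*6.7 = 64.98
Denominator = 71.93
Re(z) = 103.09/71.93 = 1.4332
Im(z) = 64.98/71.93 = 0.9034

Re(z) = 1.4332, Im(z) = 0.9034


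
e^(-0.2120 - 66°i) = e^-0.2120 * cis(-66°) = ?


e^-0.2120 = 0.8090
cos(-66°) = 0.4067
sin(-66°) = -0.9135
Real = 0.8090*0.4067 = 0.3290
Imag = 0.8090*(-0.9135) = -0.7390

0.3290 - 0.7390i


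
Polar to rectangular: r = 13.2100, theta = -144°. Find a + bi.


a = 13.2100*cos(-144°) = 13.2100*(-0.809017) = -10.6871
b = 13.2100*sin(-144°) = 13.2100*(-0.587785) = -7.7646

-10.6871 - 7.7646i


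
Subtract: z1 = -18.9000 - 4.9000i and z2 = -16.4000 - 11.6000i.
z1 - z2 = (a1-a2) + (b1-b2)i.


Real: -18.9 + 16.4 = -2.5
Imag: -4.9 + 11.6 = 6.7

-2.5000 + 6.7000i


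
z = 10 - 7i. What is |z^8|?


|z| = sqrt(100+49) = sqrt(149) = 12.2066
|z^8| = |z|^8 = (sqrt(149))^8 = 149^4 = 492884401

|z^8| = 492884401


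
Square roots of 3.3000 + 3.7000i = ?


|z| = sqrt(10.89+13.69) = 4.9578
sqrt((|z|+a)/2) = sqrt((4.9578+3.3)/2) = sqrt(4.1289) = 2.0320
sqrt((|z|-a)/2) = sqrt((4.9578-3.3)/2) = sqrt(0.8289) = 0.9104

±(2.0320 + 0.9104i) i.e. 2.0320 + 0.9104i and -2.0320 - 0.9104i


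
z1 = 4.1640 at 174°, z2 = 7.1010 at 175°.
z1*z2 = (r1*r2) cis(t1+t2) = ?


r = 4.1640 * 7.1010 = 29.5686
theta = 174° + 175° = 349° = 349° (mod 360)

29.5686 cis(349°)


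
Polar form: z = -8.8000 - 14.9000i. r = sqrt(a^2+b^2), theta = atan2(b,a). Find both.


r = sqrt(77.44+222.01) = sqrt(299.45) = 17.3046
theta = atan2(-14.9, -8.8) = -120.5663 degrees

r = 17.3046, theta = -120.5663 degrees


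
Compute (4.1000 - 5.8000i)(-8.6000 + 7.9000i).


Real = 4.1*(-8.6) - (-5.8)*7.9 = -35.26 - (-45.82) = 10.56
Imag = 4.1*7.9 - (8.6)*(-5.8) = 32.39 + 49.88 = 82.27

10.5600 + 82.2700i
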